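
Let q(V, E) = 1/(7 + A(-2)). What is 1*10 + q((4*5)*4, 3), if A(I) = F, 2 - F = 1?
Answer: 81/8 ≈ 10.125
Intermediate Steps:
F = 1 (F = 2 - 1*1 = 2 - 1 = 1)
A(I) = 1
q(V, E) = ⅛ (q(V, E) = 1/(7 + 1) = 1/8 = ⅛)
1*10 + q((4*5)*4, 3) = 1*10 + ⅛ = 10 + ⅛ = 81/8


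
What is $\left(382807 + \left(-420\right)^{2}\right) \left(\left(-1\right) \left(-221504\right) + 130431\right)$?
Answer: $196804515545$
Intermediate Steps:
$\left(382807 + \left(-420\right)^{2}\right) \left(\left(-1\right) \left(-221504\right) + 130431\right) = \left(382807 + 176400\right) \left(221504 + 130431\right) = 559207 \cdot 351935 = 196804515545$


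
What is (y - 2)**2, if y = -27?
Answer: 841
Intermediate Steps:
(y - 2)**2 = (-27 - 2)**2 = (-29)**2 = 841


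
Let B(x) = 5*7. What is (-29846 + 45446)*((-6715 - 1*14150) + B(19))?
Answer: -324948000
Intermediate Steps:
B(x) = 35
(-29846 + 45446)*((-6715 - 1*14150) + B(19)) = (-29846 + 45446)*((-6715 - 1*14150) + 35) = 15600*((-6715 - 14150) + 35) = 15600*(-20865 + 35) = 15600*(-20830) = -324948000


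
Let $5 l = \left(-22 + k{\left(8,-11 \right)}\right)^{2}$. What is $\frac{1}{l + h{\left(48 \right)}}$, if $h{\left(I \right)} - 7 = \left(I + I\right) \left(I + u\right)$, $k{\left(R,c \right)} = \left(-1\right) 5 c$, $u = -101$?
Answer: $- \frac{5}{24316} \approx -0.00020563$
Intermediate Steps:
$k{\left(R,c \right)} = - 5 c$
$l = \frac{1089}{5}$ ($l = \frac{\left(-22 - -55\right)^{2}}{5} = \frac{\left(-22 + 55\right)^{2}}{5} = \frac{33^{2}}{5} = \frac{1}{5} \cdot 1089 = \frac{1089}{5} \approx 217.8$)
$h{\left(I \right)} = 7 + 2 I \left(-101 + I\right)$ ($h{\left(I \right)} = 7 + \left(I + I\right) \left(I - 101\right) = 7 + 2 I \left(-101 + I\right)$)
$\frac{1}{l + h{\left(48 \right)}} = \frac{1}{\frac{1089}{5} + \left(7 - 9696 + 2 \cdot 48^{2}\right)} = \frac{1}{\frac{1089}{5} + \left(7 - 9696 + 2 \cdot 2304\right)} = \frac{1}{\frac{1089}{5} + \left(7 - 9696 + 4608\right)} = \frac{1}{\frac{1089}{5} - 5081} = \frac{1}{- \frac{24316}{5}} = - \frac{5}{24316}$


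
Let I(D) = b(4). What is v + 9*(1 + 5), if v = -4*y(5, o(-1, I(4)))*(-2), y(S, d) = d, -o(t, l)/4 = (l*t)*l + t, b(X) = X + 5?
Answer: 2678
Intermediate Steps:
b(X) = 5 + X
I(D) = 9 (I(D) = 5 + 4 = 9)
o(t, l) = -4*t - 4*t*l² (o(t, l) = -4*((l*t)*l + t) = -4*(t*l² + t) = -4*(t + t*l²) = -4*t - 4*t*l²)
v = 2624 (v = -(-16)*(-1)*(1 + 9²)*(-2) = -(-16)*(-1)*(1 + 81)*(-2) = -(-16)*(-1)*82*(-2) = -4*328*(-2) = -1312*(-2) = 2624)
v + 9*(1 + 5) = 2624 + 9*(1 + 5) = 2624 + 9*6 = 2624 + 54 = 2678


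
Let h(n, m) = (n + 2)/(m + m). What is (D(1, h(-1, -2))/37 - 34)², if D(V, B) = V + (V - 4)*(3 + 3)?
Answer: 1625625/1369 ≈ 1187.5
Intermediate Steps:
h(n, m) = (2 + n)/(2*m) (h(n, m) = (2 + n)/((2*m)) = (2 + n)*(1/(2*m)) = (2 + n)/(2*m))
D(V, B) = -24 + 7*V (D(V, B) = V + (-4 + V)*6 = V + (-24 + 6*V) = -24 + 7*V)
(D(1, h(-1, -2))/37 - 34)² = ((-24 + 7*1)/37 - 34)² = ((-24 + 7)*(1/37) - 34)² = (-17*1/37 - 34)² = (-17/37 - 34)² = (-1275/37)² = 1625625/1369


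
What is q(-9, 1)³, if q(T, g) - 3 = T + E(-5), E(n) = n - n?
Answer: -216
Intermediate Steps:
E(n) = 0
q(T, g) = 3 + T (q(T, g) = 3 + (T + 0) = 3 + T)
q(-9, 1)³ = (3 - 9)³ = (-6)³ = -216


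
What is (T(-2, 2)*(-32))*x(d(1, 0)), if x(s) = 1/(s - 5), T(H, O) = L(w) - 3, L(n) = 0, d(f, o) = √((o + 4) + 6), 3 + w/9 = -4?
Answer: -32 - 32*√10/5 ≈ -52.239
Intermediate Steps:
w = -63 (w = -27 + 9*(-4) = -27 - 36 = -63)
d(f, o) = √(10 + o) (d(f, o) = √((4 + o) + 6) = √(10 + o))
T(H, O) = -3 (T(H, O) = 0 - 3 = -3)
x(s) = 1/(-5 + s)
(T(-2, 2)*(-32))*x(d(1, 0)) = (-3*(-32))/(-5 + √(10 + 0)) = 96/(-5 + √10)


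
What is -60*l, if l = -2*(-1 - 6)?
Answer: -840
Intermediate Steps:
l = 14 (l = -2*(-7) = 14)
-60*l = -60*14 = -840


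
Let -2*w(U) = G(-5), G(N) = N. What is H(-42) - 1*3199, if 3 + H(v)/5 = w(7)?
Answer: -6403/2 ≈ -3201.5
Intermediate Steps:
w(U) = 5/2 (w(U) = -½*(-5) = 5/2)
H(v) = -5/2 (H(v) = -15 + 5*(5/2) = -15 + 25/2 = -5/2)
H(-42) - 1*3199 = -5/2 - 1*3199 = -5/2 - 3199 = -6403/2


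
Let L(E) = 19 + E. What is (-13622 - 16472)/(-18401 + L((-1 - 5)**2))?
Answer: 15047/9173 ≈ 1.6404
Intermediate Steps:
(-13622 - 16472)/(-18401 + L((-1 - 5)**2)) = (-13622 - 16472)/(-18401 + (19 + (-1 - 5)**2)) = -30094/(-18401 + (19 + (-6)**2)) = -30094/(-18401 + (19 + 36)) = -30094/(-18401 + 55) = -30094/(-18346) = -30094*(-1/18346) = 15047/9173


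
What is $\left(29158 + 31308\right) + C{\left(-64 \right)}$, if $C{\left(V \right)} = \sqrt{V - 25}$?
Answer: $60466 + i \sqrt{89} \approx 60466.0 + 9.434 i$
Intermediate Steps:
$C{\left(V \right)} = \sqrt{-25 + V}$
$\left(29158 + 31308\right) + C{\left(-64 \right)} = \left(29158 + 31308\right) + \sqrt{-25 - 64} = 60466 + \sqrt{-89} = 60466 + i \sqrt{89}$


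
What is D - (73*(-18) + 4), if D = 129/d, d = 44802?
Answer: 19563583/14934 ≈ 1310.0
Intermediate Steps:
D = 43/14934 (D = 129/44802 = 129*(1/44802) = 43/14934 ≈ 0.0028793)
D - (73*(-18) + 4) = 43/14934 - (73*(-18) + 4) = 43/14934 - (-1314 + 4) = 43/14934 - 1*(-1310) = 43/14934 + 1310 = 19563583/14934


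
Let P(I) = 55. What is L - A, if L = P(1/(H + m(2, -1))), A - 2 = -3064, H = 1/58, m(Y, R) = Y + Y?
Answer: 3117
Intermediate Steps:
m(Y, R) = 2*Y
H = 1/58 (H = 1*(1/58) = 1/58 ≈ 0.017241)
A = -3062 (A = 2 - 3064 = -3062)
L = 55
L - A = 55 - 1*(-3062) = 55 + 3062 = 3117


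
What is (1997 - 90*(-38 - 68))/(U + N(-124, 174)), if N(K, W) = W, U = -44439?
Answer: -11537/44265 ≈ -0.26063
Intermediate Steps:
(1997 - 90*(-38 - 68))/(U + N(-124, 174)) = (1997 - 90*(-38 - 68))/(-44439 + 174) = (1997 - 90*(-106))/(-44265) = (1997 + 9540)*(-1/44265) = 11537*(-1/44265) = -11537/44265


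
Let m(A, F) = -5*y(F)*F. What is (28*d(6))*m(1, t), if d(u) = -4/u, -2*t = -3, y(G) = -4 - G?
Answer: -770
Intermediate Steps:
t = 3/2 (t = -½*(-3) = 3/2 ≈ 1.5000)
m(A, F) = -5*F*(-4 - F) (m(A, F) = -5*(-4 - F)*F = -5*F*(-4 - F))
(28*d(6))*m(1, t) = (28*(-4/6))*(5*(3/2)*(4 + 3/2)) = (28*(-4*⅙))*(5*(3/2)*(11/2)) = (28*(-⅔))*(165/4) = -56/3*165/4 = -770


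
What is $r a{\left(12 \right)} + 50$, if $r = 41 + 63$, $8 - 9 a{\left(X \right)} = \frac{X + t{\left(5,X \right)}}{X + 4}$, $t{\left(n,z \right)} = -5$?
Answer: $\frac{2473}{18} \approx 137.39$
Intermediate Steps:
$a{\left(X \right)} = \frac{8}{9} - \frac{-5 + X}{9 \left(4 + X\right)}$ ($a{\left(X \right)} = \frac{8}{9} - \frac{\left(X - 5\right) \frac{1}{X + 4}}{9} = \frac{8}{9} - \frac{\left(-5 + X\right) \frac{1}{4 + X}}{9} = \frac{8}{9} - \frac{\frac{1}{4 + X} \left(-5 + X\right)}{9} = \frac{8}{9} - \frac{-5 + X}{9 \left(4 + X\right)}$)
$r = 104$
$r a{\left(12 \right)} + 50 = 104 \frac{37 + 7 \cdot 12}{9 \left(4 + 12\right)} + 50 = 104 \frac{37 + 84}{9 \cdot 16} + 50 = 104 \cdot \frac{1}{9} \cdot \frac{1}{16} \cdot 121 + 50 = 104 \cdot \frac{121}{144} + 50 = \frac{1573}{18} + 50 = \frac{2473}{18}$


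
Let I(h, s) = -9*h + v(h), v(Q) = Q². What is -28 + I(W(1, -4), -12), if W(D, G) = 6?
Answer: -46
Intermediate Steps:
I(h, s) = h² - 9*h (I(h, s) = -9*h + h² = h² - 9*h)
-28 + I(W(1, -4), -12) = -28 + 6*(-9 + 6) = -28 + 6*(-3) = -28 - 18 = -46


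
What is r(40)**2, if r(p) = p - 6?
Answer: 1156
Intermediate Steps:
r(p) = -6 + p
r(40)**2 = (-6 + 40)**2 = 34**2 = 1156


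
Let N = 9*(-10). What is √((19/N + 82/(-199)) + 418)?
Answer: √14875685810/5970 ≈ 20.430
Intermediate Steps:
N = -90
√((19/N + 82/(-199)) + 418) = √((19/(-90) + 82/(-199)) + 418) = √((19*(-1/90) + 82*(-1/199)) + 418) = √((-19/90 - 82/199) + 418) = √(-11161/17910 + 418) = √(7475219/17910) = √14875685810/5970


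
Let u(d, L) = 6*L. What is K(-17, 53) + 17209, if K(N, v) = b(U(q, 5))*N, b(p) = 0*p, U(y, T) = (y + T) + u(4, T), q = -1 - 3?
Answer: 17209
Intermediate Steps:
q = -4
U(y, T) = y + 7*T (U(y, T) = (y + T) + 6*T = (T + y) + 6*T = y + 7*T)
b(p) = 0
K(N, v) = 0 (K(N, v) = 0*N = 0)
K(-17, 53) + 17209 = 0 + 17209 = 17209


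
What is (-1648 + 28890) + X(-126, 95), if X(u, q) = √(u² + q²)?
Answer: 27242 + √24901 ≈ 27400.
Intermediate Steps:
X(u, q) = √(q² + u²)
(-1648 + 28890) + X(-126, 95) = (-1648 + 28890) + √(95² + (-126)²) = 27242 + √(9025 + 15876) = 27242 + √24901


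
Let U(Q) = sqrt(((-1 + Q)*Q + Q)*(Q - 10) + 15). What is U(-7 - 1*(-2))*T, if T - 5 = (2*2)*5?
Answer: 150*I*sqrt(10) ≈ 474.34*I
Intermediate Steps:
T = 25 (T = 5 + (2*2)*5 = 5 + 4*5 = 5 + 20 = 25)
U(Q) = sqrt(15 + (-10 + Q)*(Q + Q*(-1 + Q))) (U(Q) = sqrt((Q*(-1 + Q) + Q)*(-10 + Q) + 15) = sqrt((Q + Q*(-1 + Q))*(-10 + Q) + 15) = sqrt((-10 + Q)*(Q + Q*(-1 + Q)) + 15) = sqrt(15 + (-10 + Q)*(Q + Q*(-1 + Q))))
U(-7 - 1*(-2))*T = sqrt(15 + (-7 - 1*(-2))**3 - 10*(-7 - 1*(-2))**2)*25 = sqrt(15 + (-7 + 2)**3 - 10*(-7 + 2)**2)*25 = sqrt(15 + (-5)**3 - 10*(-5)**2)*25 = sqrt(15 - 125 - 10*25)*25 = sqrt(15 - 125 - 250)*25 = sqrt(-360)*25 = (6*I*sqrt(10))*25 = 150*I*sqrt(10)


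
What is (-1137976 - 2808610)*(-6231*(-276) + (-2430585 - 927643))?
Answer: 6466370656592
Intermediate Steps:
(-1137976 - 2808610)*(-6231*(-276) + (-2430585 - 927643)) = -3946586*(1719756 - 3358228) = -3946586*(-1638472) = 6466370656592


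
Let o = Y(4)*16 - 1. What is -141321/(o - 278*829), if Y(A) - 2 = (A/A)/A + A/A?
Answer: 141321/230411 ≈ 0.61334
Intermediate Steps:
Y(A) = 3 + 1/A (Y(A) = 2 + ((A/A)/A + A/A) = 2 + (1/A + 1) = 2 + (1 + 1/A) = 3 + 1/A)
o = 51 (o = (3 + 1/4)*16 - 1 = (13/4)*16 - 1 = 52 - 1 = 51)
-141321/(o - 278*829) = -141321/(51 - 278*829) = -141321/(51 - 230462) = -141321/(-230411) = -141321*(-1/230411) = 141321/230411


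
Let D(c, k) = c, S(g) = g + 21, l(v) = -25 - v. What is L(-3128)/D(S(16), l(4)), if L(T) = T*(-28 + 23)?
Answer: 15640/37 ≈ 422.70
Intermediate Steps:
L(T) = -5*T (L(T) = T*(-5) = -5*T)
S(g) = 21 + g
L(-3128)/D(S(16), l(4)) = (-5*(-3128))/(21 + 16) = 15640/37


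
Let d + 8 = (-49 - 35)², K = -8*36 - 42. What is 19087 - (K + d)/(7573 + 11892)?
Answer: 371521737/19465 ≈ 19087.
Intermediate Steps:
K = -330 (K = -288 - 42 = -330)
d = 7048 (d = -8 + (-49 - 35)² = -8 + (-84)² = -8 + 7056 = 7048)
19087 - (K + d)/(7573 + 11892) = 19087 - (-330 + 7048)/(7573 + 11892) = 19087 - 6718/19465 = 371521737/19465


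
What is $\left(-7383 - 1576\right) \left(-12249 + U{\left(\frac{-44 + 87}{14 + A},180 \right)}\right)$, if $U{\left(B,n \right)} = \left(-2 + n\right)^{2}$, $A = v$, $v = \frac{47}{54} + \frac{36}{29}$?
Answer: $-174118165$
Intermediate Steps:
$v = \frac{3307}{1566}$ ($v = 47 \cdot \frac{1}{54} + 36 \cdot \frac{1}{29} = \frac{47}{54} + \frac{36}{29} = \frac{3307}{1566} \approx 2.1117$)
$A = \frac{3307}{1566} \approx 2.1117$
$\left(-7383 - 1576\right) \left(-12249 + U{\left(\frac{-44 + 87}{14 + A},180 \right)}\right) = \left(-7383 - 1576\right) \left(-12249 + \left(-2 + 180\right)^{2}\right) = - 8959 \left(-12249 + 178^{2}\right) = - 8959 \left(-12249 + 31684\right) = \left(-8959\right) 19435 = -174118165$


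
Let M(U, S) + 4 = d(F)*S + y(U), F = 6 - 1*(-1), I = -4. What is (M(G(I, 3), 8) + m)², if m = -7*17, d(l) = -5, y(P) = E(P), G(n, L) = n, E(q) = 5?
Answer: 24964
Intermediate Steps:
y(P) = 5
F = 7 (F = 6 + 1 = 7)
M(U, S) = 1 - 5*S (M(U, S) = -4 + (-5*S + 5) = -4 + (5 - 5*S) = 1 - 5*S)
m = -119
(M(G(I, 3), 8) + m)² = ((1 - 5*8) - 119)² = ((1 - 40) - 119)² = (-39 - 119)² = (-158)² = 24964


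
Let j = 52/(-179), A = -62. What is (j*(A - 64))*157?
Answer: 1028664/179 ≈ 5746.7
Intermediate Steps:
j = -52/179 (j = 52*(-1/179) = -52/179 ≈ -0.29050)
(j*(A - 64))*157 = -52*(-62 - 64)/179*157 = -52/179*(-126)*157 = (6552/179)*157 = 1028664/179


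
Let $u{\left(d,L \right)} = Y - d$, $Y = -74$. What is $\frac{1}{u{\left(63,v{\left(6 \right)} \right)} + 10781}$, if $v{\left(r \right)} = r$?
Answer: $\frac{1}{10644} \approx 9.395 \cdot 10^{-5}$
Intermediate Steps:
$u{\left(d,L \right)} = -74 - d$
$\frac{1}{u{\left(63,v{\left(6 \right)} \right)} + 10781} = \frac{1}{\left(-74 - 63\right) + 10781} = \frac{1}{-137 + 10781} = \frac{1}{10644}$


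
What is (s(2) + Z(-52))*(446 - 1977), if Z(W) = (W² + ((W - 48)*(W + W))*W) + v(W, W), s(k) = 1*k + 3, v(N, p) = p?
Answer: 823896933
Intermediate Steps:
s(k) = 3 + k (s(k) = k + 3 = 3 + k)
Z(W) = W + W² + 2*W²*(-48 + W) (Z(W) = (W² + ((W - 48)*(W + W))*W) + W = (W² + ((-48 + W)*(2*W))*W) + W = (W² + (2*W*(-48 + W))*W) + W = (W² + 2*W²*(-48 + W)) + W = W + W² + 2*W²*(-48 + W))
(s(2) + Z(-52))*(446 - 1977) = ((3 + 2) - 52*(1 - 95*(-52) + 2*(-52)²))*(446 - 1977) = (5 - 52*(1 + 4940 + 2*2704))*(-1531) = (5 - 52*(1 + 4940 + 5408))*(-1531) = (5 - 52*10349)*(-1531) = (5 - 538148)*(-1531) = -538143*(-1531) = 823896933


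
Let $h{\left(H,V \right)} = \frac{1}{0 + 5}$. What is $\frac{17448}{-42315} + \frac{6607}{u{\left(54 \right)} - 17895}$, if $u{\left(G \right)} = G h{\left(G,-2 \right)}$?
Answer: $- \frac{986031211}{1261283205} \approx -0.78177$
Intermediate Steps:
$h{\left(H,V \right)} = \frac{1}{5}$
$u{\left(G \right)} = \frac{G}{5}$ ($u{\left(G \right)} = G \frac{1}{5} = \frac{G}{5}$)
$\frac{17448}{-42315} + \frac{6607}{u{\left(54 \right)} - 17895} = \frac{17448}{-42315} + \frac{6607}{\frac{1}{5} \cdot 54 - 17895} = 17448 \left(- \frac{1}{42315}\right) + \frac{6607}{\frac{54}{5} - 17895} = - \frac{5816}{14105} + \frac{6607}{- \frac{89421}{5}} = - \frac{5816}{14105} + 6607 \left(- \frac{5}{89421}\right) = - \frac{5816}{14105} - \frac{33035}{89421} = - \frac{986031211}{1261283205}$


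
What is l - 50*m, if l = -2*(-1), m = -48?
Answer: 2402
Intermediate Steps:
l = 2
l - 50*m = 2 - 50*(-48) = 2 + 2400 = 2402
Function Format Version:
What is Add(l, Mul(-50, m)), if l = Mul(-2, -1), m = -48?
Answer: 2402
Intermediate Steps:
l = 2
Add(l, Mul(-50, m)) = Add(2, Mul(-50, -48)) = Add(2, 2400) = 2402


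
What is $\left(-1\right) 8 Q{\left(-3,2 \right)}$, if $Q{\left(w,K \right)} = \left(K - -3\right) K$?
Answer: $-80$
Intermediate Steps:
$Q{\left(w,K \right)} = K \left(3 + K\right)$ ($Q{\left(w,K \right)} = \left(K + 3\right) K = \left(3 + K\right) K = K \left(3 + K\right)$)
$\left(-1\right) 8 Q{\left(-3,2 \right)} = \left(-1\right) 8 \cdot 2 \left(3 + 2\right) = - 8 \cdot 2 \cdot 5 = \left(-8\right) 10 = -80$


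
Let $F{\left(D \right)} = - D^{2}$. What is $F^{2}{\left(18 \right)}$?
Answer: $104976$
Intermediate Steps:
$F^{2}{\left(18 \right)} = \left(- 18^{2}\right)^{2} = \left(\left(-1\right) 324\right)^{2} = \left(-324\right)^{2} = 104976$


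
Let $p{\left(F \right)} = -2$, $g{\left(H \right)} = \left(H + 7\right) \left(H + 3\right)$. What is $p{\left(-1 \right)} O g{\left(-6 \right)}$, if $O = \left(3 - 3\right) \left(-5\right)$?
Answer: $0$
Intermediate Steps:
$g{\left(H \right)} = \left(3 + H\right) \left(7 + H\right)$ ($g{\left(H \right)} = \left(7 + H\right) \left(3 + H\right) = \left(3 + H\right) \left(7 + H\right)$)
$O = 0$ ($O = 0 \left(-5\right) = 0$)
$p{\left(-1 \right)} O g{\left(-6 \right)} = \left(-2\right) 0 \left(21 + \left(-6\right)^{2} + 10 \left(-6\right)\right) = 0 \left(21 + 36 - 60\right) = 0 \left(-3\right) = 0$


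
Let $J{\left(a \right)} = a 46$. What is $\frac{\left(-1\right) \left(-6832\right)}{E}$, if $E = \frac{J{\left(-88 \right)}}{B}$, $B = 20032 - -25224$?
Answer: $- \frac{19324312}{253} \approx -76381.0$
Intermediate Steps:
$B = 45256$ ($B = 20032 + 25224 = 45256$)
$J{\left(a \right)} = 46 a$
$E = - \frac{506}{5657}$ ($E = \frac{46 \left(-88\right)}{45256} = \left(-4048\right) \frac{1}{45256} = - \frac{506}{5657} \approx -0.089447$)
$\frac{\left(-1\right) \left(-6832\right)}{E} = \frac{\left(-1\right) \left(-6832\right)}{- \frac{506}{5657}} = 6832 \left(- \frac{5657}{506}\right) = - \frac{19324312}{253}$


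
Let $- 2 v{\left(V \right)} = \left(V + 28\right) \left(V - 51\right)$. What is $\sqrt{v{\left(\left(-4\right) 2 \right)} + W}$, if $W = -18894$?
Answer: $8 i \sqrt{286} \approx 135.29 i$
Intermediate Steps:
$v{\left(V \right)} = - \frac{\left(-51 + V\right) \left(28 + V\right)}{2}$ ($v{\left(V \right)} = - \frac{\left(V + 28\right) \left(V - 51\right)}{2} = - \frac{\left(28 + V\right) \left(-51 + V\right)}{2} = - \frac{\left(-51 + V\right) \left(28 + V\right)}{2}$)
$\sqrt{v{\left(\left(-4\right) 2 \right)} + W} = \sqrt{\left(714 - \frac{\left(\left(-4\right) 2\right)^{2}}{2} + \frac{23 \left(\left(-4\right) 2\right)}{2}\right) - 18894} = \sqrt{\left(714 - \frac{\left(-8\right)^{2}}{2} + \frac{23}{2} \left(-8\right)\right) - 18894} = \sqrt{\left(714 - 32 - 92\right) - 18894} = \sqrt{590 - 18894} = \sqrt{-18304} = 8 i \sqrt{286}$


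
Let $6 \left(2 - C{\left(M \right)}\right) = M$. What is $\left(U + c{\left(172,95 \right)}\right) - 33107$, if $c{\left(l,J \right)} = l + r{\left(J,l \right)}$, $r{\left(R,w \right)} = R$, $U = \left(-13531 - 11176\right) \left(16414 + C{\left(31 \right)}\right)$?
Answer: $- \frac{2432971795}{6} \approx -4.055 \cdot 10^{8}$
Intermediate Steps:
$C{\left(M \right)} = 2 - \frac{M}{6}$
$U = - \frac{2432774755}{6}$ ($U = \left(-13531 - 11176\right) \left(16414 + \left(2 - \frac{31}{6}\right)\right) = - 24707 \left(16414 + \left(2 - \frac{31}{6}\right)\right) = - 24707 \left(16414 - \frac{19}{6}\right) = \left(-24707\right) \frac{98465}{6} = - \frac{2432774755}{6} \approx -4.0546 \cdot 10^{8}$)
$c{\left(l,J \right)} = J + l$ ($c{\left(l,J \right)} = l + J = J + l$)
$\left(U + c{\left(172,95 \right)}\right) - 33107 = \left(- \frac{2432774755}{6} + \left(95 + 172\right)\right) - 33107 = \left(- \frac{2432774755}{6} + 267\right) - 33107 = - \frac{2432773153}{6} - 33107 = - \frac{2432971795}{6}$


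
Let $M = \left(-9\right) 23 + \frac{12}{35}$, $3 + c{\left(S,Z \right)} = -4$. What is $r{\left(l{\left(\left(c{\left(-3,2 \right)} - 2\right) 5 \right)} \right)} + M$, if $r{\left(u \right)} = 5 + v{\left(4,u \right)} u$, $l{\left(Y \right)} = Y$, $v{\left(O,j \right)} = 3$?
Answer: $- \frac{11783}{35} \approx -336.66$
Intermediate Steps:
$c{\left(S,Z \right)} = -7$ ($c{\left(S,Z \right)} = -3 - 4 = -7$)
$r{\left(u \right)} = 5 + 3 u$
$M = - \frac{7233}{35}$ ($M = -207 + 12 \cdot \frac{1}{35} = -207 + \frac{12}{35} = - \frac{7233}{35} \approx -206.66$)
$r{\left(l{\left(\left(c{\left(-3,2 \right)} - 2\right) 5 \right)} \right)} + M = \left(5 + 3 \left(-7 - 2\right) 5\right) - \frac{7233}{35} = \left(5 + 3 \left(\left(-9\right) 5\right)\right) - \frac{7233}{35} = \left(5 + 3 \left(-45\right)\right) - \frac{7233}{35} = \left(5 - 135\right) - \frac{7233}{35} = -130 - \frac{7233}{35} = - \frac{11783}{35}$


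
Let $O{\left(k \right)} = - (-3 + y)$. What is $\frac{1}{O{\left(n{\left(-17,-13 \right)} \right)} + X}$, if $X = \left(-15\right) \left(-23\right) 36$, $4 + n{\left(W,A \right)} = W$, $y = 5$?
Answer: $\frac{1}{12418} \approx 8.0528 \cdot 10^{-5}$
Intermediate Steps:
$n{\left(W,A \right)} = -4 + W$
$X = 12420$ ($X = 345 \cdot 36 = 12420$)
$O{\left(k \right)} = -2$ ($O{\left(k \right)} = - (-3 + 5) = \left(-1\right) 2 = -2$)
$\frac{1}{O{\left(n{\left(-17,-13 \right)} \right)} + X} = \frac{1}{-2 + 12420} = \frac{1}{12418}$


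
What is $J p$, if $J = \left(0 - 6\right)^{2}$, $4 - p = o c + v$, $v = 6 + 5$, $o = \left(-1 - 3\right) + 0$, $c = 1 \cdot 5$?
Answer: $468$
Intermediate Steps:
$c = 5$
$o = -4$ ($o = -4 + 0 = -4$)
$v = 11$
$p = 13$ ($p = 4 - \left(\left(-4\right) 5 + 11\right) = 4 - \left(-20 + 11\right) = 4 - -9 = 4 + 9 = 13$)
$J = 36$ ($J = \left(0 - 6\right)^{2} = \left(-6\right)^{2} = 36$)
$J p = 36 \cdot 13 = 468$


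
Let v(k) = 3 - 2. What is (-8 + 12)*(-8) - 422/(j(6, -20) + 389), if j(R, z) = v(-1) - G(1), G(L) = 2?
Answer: -6419/194 ≈ -33.088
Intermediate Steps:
v(k) = 1
j(R, z) = -1 (j(R, z) = 1 - 1*2 = 1 - 2 = -1)
(-8 + 12)*(-8) - 422/(j(6, -20) + 389) = (-8 + 12)*(-8) - 422/(-1 + 389) = 4*(-8) - 422/388 = -32 - 422*1/388 = -32 - 211/194 = -6419/194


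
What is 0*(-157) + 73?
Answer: 73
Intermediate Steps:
0*(-157) + 73 = 0 + 73 = 73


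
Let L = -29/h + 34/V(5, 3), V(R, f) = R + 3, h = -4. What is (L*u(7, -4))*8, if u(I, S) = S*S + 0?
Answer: 1472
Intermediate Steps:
V(R, f) = 3 + R
u(I, S) = S**2 (u(I, S) = S**2 + 0 = S**2)
L = 23/2 (L = -29/(-4) + 34/(3 + 5) = -29*(-1/4) + 34/8 = 29/4 + 34*(1/8) = 29/4 + 17/4 = 23/2 ≈ 11.500)
(L*u(7, -4))*8 = ((23/2)*(-4)**2)*8 = ((23/2)*16)*8 = 184*8 = 1472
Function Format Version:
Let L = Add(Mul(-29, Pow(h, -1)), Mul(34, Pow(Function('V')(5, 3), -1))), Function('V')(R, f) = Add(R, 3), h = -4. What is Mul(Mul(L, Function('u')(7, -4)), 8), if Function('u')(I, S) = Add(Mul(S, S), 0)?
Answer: 1472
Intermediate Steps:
Function('V')(R, f) = Add(3, R)
Function('u')(I, S) = Pow(S, 2) (Function('u')(I, S) = Add(Pow(S, 2), 0) = Pow(S, 2))
L = Rational(23, 2) (L = Add(Mul(-29, Pow(-4, -1)), Mul(34, Pow(Add(3, 5), -1))) = Add(Mul(-29, Rational(-1, 4)), Mul(34, Pow(8, -1))) = Add(Rational(29, 4), Mul(34, Rational(1, 8))) = Add(Rational(29, 4), Rational(17, 4)) = Rational(23, 2) ≈ 11.500)
Mul(Mul(L, Function('u')(7, -4)), 8) = Mul(Mul(Rational(23, 2), Pow(-4, 2)), 8) = Mul(Mul(Rational(23, 2), 16), 8) = Mul(184, 8) = 1472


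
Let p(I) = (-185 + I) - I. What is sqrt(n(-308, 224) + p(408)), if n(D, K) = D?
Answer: I*sqrt(493) ≈ 22.204*I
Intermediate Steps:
p(I) = -185
sqrt(n(-308, 224) + p(408)) = sqrt(-308 - 185) = sqrt(-493) = I*sqrt(493)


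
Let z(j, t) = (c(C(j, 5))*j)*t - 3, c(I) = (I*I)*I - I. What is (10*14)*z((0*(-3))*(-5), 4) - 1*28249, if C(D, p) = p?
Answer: -28669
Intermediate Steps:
c(I) = I³ - I (c(I) = I²*I - I = I³ - I)
z(j, t) = -3 + 120*j*t (z(j, t) = ((5³ - 1*5)*j)*t - 3 = ((125 - 5)*j)*t - 3 = (120*j)*t - 3 = 120*j*t - 3 = -3 + 120*j*t)
(10*14)*z((0*(-3))*(-5), 4) - 1*28249 = (10*14)*(-3 + 120*((0*(-3))*(-5))*4) - 1*28249 = 140*(-3 + 120*(0*(-5))*4) - 28249 = 140*(-3 + 120*0*4) - 28249 = 140*(-3 + 0) - 28249 = 140*(-3) - 28249 = -420 - 28249 = -28669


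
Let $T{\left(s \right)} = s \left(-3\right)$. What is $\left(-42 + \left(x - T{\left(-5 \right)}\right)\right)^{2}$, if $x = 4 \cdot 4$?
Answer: $1681$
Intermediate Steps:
$T{\left(s \right)} = - 3 s$
$x = 16$
$\left(-42 + \left(x - T{\left(-5 \right)}\right)\right)^{2} = \left(-42 + \left(16 - \left(-3\right) \left(-5\right)\right)\right)^{2} = \left(-42 + \left(16 - 15\right)\right)^{2} = \left(-42 + 1\right)^{2} = \left(-41\right)^{2} = 1681$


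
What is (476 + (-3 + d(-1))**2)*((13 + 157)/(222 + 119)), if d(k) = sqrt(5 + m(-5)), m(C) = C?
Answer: 82450/341 ≈ 241.79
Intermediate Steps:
d(k) = 0 (d(k) = sqrt(5 - 5) = sqrt(0) = 0)
(476 + (-3 + d(-1))**2)*((13 + 157)/(222 + 119)) = (476 + (-3 + 0)**2)*((13 + 157)/(222 + 119)) = (476 + (-3)**2)*(170/341) = (476 + 9)*(170*(1/341)) = 485*(170/341) = 82450/341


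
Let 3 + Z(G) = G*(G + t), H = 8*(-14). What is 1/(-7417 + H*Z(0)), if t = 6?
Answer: -1/7081 ≈ -0.00014122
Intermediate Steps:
H = -112
Z(G) = -3 + G*(6 + G) (Z(G) = -3 + G*(G + 6) = -3 + G*(6 + G))
1/(-7417 + H*Z(0)) = 1/(-7417 - 112*(-3 + 0² + 6*0)) = 1/(-7417 - 112*(-3 + 0 + 0)) = 1/(-7417 - 112*(-3)) = 1/(-7417 + 336) = 1/(-7081) = -1/7081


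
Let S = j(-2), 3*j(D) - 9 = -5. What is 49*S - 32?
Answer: 100/3 ≈ 33.333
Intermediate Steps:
j(D) = 4/3 (j(D) = 3 + (⅓)*(-5) = 3 - 5/3 = 4/3)
S = 4/3 ≈ 1.3333
49*S - 32 = 49*(4/3) - 32 = 196/3 - 32 = 100/3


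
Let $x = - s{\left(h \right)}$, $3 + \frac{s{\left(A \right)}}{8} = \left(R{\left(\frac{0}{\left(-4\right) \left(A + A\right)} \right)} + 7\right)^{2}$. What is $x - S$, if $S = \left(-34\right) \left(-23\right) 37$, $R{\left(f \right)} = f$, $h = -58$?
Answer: $-29302$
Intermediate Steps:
$s{\left(A \right)} = 368$ ($s{\left(A \right)} = -24 + 8 \left(\frac{0}{\left(-4\right) \left(A + A\right)} + 7\right)^{2} = -24 + 8 \left(\frac{0}{\left(-4\right) 2 A} + 7\right)^{2} = -24 + 8 \left(\frac{0}{\left(-8\right) A} + 7\right)^{2} = -24 + 8 \left(0 \left(- \frac{1}{8 A}\right) + 7\right)^{2} = -24 + 8 \left(0 + 7\right)^{2} = -24 + 8 \cdot 7^{2} = -24 + 8 \cdot 49 = -24 + 392 = 368$)
$S = 28934$ ($S = 782 \cdot 37 = 28934$)
$x = -368$ ($x = \left(-1\right) 368 = -368$)
$x - S = -368 - 28934 = -29302$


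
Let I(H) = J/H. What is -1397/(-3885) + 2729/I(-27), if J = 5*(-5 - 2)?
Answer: 1636042/777 ≈ 2105.6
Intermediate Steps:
J = -35 (J = 5*(-7) = -35)
I(H) = -35/H
-1397/(-3885) + 2729/I(-27) = -1397/(-3885) + 2729/((-35/(-27))) = -1397*(-1/3885) + 2729/((-35*(-1/27))) = 1397/3885 + 2729/(35/27) = 1397/3885 + 2729*(27/35) = 1397/3885 + 73683/35 = 1636042/777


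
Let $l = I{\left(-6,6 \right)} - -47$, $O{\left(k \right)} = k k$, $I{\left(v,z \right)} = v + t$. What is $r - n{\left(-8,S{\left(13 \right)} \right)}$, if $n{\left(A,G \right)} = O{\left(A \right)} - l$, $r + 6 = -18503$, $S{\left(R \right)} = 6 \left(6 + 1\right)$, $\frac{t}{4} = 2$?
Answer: $-18524$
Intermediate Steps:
$t = 8$ ($t = 4 \cdot 2 = 8$)
$S{\left(R \right)} = 42$ ($S{\left(R \right)} = 6 \cdot 7 = 42$)
$I{\left(v,z \right)} = 8 + v$ ($I{\left(v,z \right)} = v + 8 = 8 + v$)
$r = -18509$ ($r = -6 - 18503 = -18509$)
$O{\left(k \right)} = k^{2}$
$l = 49$ ($l = \left(8 - 6\right) - -47 = 2 + 47 = 49$)
$n{\left(A,G \right)} = -49 + A^{2}$ ($n{\left(A,G \right)} = A^{2} - 49 = -49 + A^{2}$)
$r - n{\left(-8,S{\left(13 \right)} \right)} = -18509 - \left(-49 + \left(-8\right)^{2}\right) = -18509 - \left(-49 + 64\right) = -18509 - 15 = -18524$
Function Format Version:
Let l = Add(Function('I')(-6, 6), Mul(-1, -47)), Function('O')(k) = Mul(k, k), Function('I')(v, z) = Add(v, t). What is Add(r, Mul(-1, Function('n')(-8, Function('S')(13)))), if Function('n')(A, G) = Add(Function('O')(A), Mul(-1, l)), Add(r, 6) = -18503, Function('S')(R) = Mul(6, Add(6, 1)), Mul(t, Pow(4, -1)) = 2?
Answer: -18524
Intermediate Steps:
t = 8 (t = Mul(4, 2) = 8)
Function('S')(R) = 42 (Function('S')(R) = Mul(6, 7) = 42)
Function('I')(v, z) = Add(8, v) (Function('I')(v, z) = Add(v, 8) = Add(8, v))
r = -18509 (r = Add(-6, -18503) = -18509)
Function('O')(k) = Pow(k, 2)
l = 49 (l = Add(Add(8, -6), Mul(-1, -47)) = Add(2, 47) = 49)
Function('n')(A, G) = Add(-49, Pow(A, 2)) (Function('n')(A, G) = Add(Pow(A, 2), Mul(-1, 49)) = Add(Pow(A, 2), -49) = Add(-49, Pow(A, 2)))
Add(r, Mul(-1, Function('n')(-8, Function('S')(13)))) = Add(-18509, Mul(-1, Add(-49, Pow(-8, 2)))) = Add(-18509, Mul(-1, Add(-49, 64))) = Add(-18509, Mul(-1, 15)) = Add(-18509, -15) = -18524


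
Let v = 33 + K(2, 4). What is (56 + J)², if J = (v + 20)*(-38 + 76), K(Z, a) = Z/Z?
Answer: 4443664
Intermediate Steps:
K(Z, a) = 1
v = 34 (v = 33 + 1 = 34)
J = 2052 (J = (34 + 20)*(-38 + 76) = 54*38 = 2052)
(56 + J)² = (56 + 2052)² = 2108² = 4443664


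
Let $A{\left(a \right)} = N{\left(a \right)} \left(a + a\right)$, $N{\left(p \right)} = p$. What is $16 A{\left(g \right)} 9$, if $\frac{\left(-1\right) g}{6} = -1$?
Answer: $10368$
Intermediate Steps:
$g = 6$ ($g = \left(-6\right) \left(-1\right) = 6$)
$A{\left(a \right)} = 2 a^{2}$ ($A{\left(a \right)} = a \left(a + a\right) = a 2 a = 2 a^{2}$)
$16 A{\left(g \right)} 9 = 16 \cdot 2 \cdot 6^{2} \cdot 9 = 16 \cdot 2 \cdot 36 \cdot 9 = 16 \cdot 72 \cdot 9 = 1152 \cdot 9 = 10368$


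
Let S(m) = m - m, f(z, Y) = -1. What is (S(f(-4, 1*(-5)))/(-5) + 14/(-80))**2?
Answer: 49/1600 ≈ 0.030625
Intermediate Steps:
S(m) = 0
(S(f(-4, 1*(-5)))/(-5) + 14/(-80))**2 = (0/(-5) + 14/(-80))**2 = (0*(-1/5) + 14*(-1/80))**2 = (0 - 7/40)**2 = (-7/40)**2 = 49/1600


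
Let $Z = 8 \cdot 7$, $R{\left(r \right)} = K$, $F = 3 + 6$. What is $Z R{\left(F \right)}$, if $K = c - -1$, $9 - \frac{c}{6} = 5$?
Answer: $1400$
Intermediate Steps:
$c = 24$ ($c = 54 - 30 = 24$)
$F = 9$
$K = 25$ ($K = 24 - -1 = 24 + 1 = 25$)
$R{\left(r \right)} = 25$
$Z = 56$
$Z R{\left(F \right)} = 56 \cdot 25 = 1400$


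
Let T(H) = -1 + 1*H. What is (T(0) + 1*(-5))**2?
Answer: 36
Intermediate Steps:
T(H) = -1 + H
(T(0) + 1*(-5))**2 = ((-1 + 0) + 1*(-5))**2 = (-1 - 5)**2 = (-6)**2 = 36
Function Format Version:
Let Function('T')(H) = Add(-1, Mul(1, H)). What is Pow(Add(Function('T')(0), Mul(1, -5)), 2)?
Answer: 36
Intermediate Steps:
Function('T')(H) = Add(-1, H)
Pow(Add(Function('T')(0), Mul(1, -5)), 2) = Pow(Add(Add(-1, 0), Mul(1, -5)), 2) = Pow(Add(-1, -5), 2) = Pow(-6, 2) = 36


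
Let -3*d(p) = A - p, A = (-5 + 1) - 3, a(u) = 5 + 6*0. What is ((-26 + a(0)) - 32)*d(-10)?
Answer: 53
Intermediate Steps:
a(u) = 5 (a(u) = 5 + 0 = 5)
A = -7 (A = -4 - 3 = -7)
d(p) = 7/3 + p/3 (d(p) = -(-7 - p)/3 = 7/3 + p/3)
((-26 + a(0)) - 32)*d(-10) = ((-26 + 5) - 32)*(7/3 + (⅓)*(-10)) = (-21 - 32)*(7/3 - 10/3) = -53*(-1) = 53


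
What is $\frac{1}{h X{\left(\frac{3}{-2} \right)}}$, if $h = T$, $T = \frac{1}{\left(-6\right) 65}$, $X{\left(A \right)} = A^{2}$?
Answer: $- \frac{520}{3} \approx -173.33$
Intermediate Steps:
$T = - \frac{1}{390}$ ($T = \frac{1}{-390} = - \frac{1}{390} \approx -0.0025641$)
$h = - \frac{1}{390} \approx -0.0025641$
$\frac{1}{h X{\left(\frac{3}{-2} \right)}} = \frac{1}{\left(- \frac{1}{390}\right) \left(\frac{3}{-2}\right)^{2}} = \frac{1}{\left(- \frac{1}{390}\right) \left(3 \left(- \frac{1}{2}\right)\right)^{2}} = \frac{1}{\left(- \frac{1}{390}\right) \left(- \frac{3}{2}\right)^{2}} = \frac{1}{\left(- \frac{1}{390}\right) \frac{9}{4}} = \frac{1}{- \frac{3}{520}} = - \frac{520}{3}$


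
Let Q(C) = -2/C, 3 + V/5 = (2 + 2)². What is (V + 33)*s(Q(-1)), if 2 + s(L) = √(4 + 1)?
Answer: -196 + 98*√5 ≈ 23.135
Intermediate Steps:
V = 65 (V = -15 + 5*(2 + 2)² = -15 + 5*4² = -15 + 5*16 = -15 + 80 = 65)
s(L) = -2 + √5 (s(L) = -2 + √(4 + 1) = -2 + √5)
(V + 33)*s(Q(-1)) = (65 + 33)*(-2 + √5) = 98*(-2 + √5) = -196 + 98*√5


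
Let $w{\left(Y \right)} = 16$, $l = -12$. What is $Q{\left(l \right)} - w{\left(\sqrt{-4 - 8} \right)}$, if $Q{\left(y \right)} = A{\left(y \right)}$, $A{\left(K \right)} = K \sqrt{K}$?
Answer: $-16 - 24 i \sqrt{3} \approx -16.0 - 41.569 i$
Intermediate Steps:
$A{\left(K \right)} = K^{\frac{3}{2}}$
$Q{\left(y \right)} = y^{\frac{3}{2}}$
$Q{\left(l \right)} - w{\left(\sqrt{-4 - 8} \right)} = \left(-12\right)^{\frac{3}{2}} - 16 = - 24 i \sqrt{3} - 16 = -16 - 24 i \sqrt{3}$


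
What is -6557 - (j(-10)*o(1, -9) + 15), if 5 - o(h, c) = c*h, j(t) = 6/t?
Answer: -32818/5 ≈ -6563.6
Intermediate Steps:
o(h, c) = 5 - c*h
-6557 - (j(-10)*o(1, -9) + 15) = -6557 - ((6/(-10))*(5 - 1*(-9)*1) + 15) = -6557 - ((6*(-1/10))*(5 + 9) + 15) = -6557 - (-3/5*14 + 15) = -6557 - (-42/5 + 15) = -6557 - 1*33/5 = -6557 - 33/5 = -32818/5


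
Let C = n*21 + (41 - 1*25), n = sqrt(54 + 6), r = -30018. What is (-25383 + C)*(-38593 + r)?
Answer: 1740455237 - 2881662*sqrt(15) ≈ 1.7293e+9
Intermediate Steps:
n = 2*sqrt(15) (n = sqrt(60) = 2*sqrt(15) ≈ 7.7460)
C = 16 + 42*sqrt(15) (C = (2*sqrt(15))*21 + (41 - 1*25) = 42*sqrt(15) + (41 - 25) = 42*sqrt(15) + 16 = 16 + 42*sqrt(15) ≈ 178.67)
(-25383 + C)*(-38593 + r) = (-25383 + (16 + 42*sqrt(15)))*(-38593 - 30018) = (-25367 + 42*sqrt(15))*(-68611) = 1740455237 - 2881662*sqrt(15)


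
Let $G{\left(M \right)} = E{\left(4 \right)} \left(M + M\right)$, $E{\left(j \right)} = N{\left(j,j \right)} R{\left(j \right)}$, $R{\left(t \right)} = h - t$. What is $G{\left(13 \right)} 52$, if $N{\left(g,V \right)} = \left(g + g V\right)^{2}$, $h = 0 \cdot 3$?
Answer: $-2163200$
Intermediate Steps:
$h = 0$
$N{\left(g,V \right)} = \left(g + V g\right)^{2}$
$R{\left(t \right)} = - t$ ($R{\left(t \right)} = 0 - t = - t$)
$E{\left(j \right)} = - j^{3} \left(1 + j\right)^{2}$ ($E{\left(j \right)} = j^{2} \left(1 + j\right)^{2} \left(- j\right) = - j^{3} \left(1 + j\right)^{2}$)
$G{\left(M \right)} = - 3200 M$ ($G{\left(M \right)} = - 4^{3} \left(1 + 4\right)^{2} \left(M + M\right) = \left(-1\right) 64 \cdot 5^{2} \cdot 2 M = \left(-1\right) 64 \cdot 25 \cdot 2 M = - 1600 \cdot 2 M = - 3200 M$)
$G{\left(13 \right)} 52 = \left(-3200\right) 13 \cdot 52 = \left(-41600\right) 52 = -2163200$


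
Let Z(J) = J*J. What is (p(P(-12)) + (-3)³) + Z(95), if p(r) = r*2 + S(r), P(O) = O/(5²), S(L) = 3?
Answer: 225001/25 ≈ 9000.0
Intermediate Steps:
Z(J) = J²
P(O) = O/25
p(r) = 3 + 2*r (p(r) = r*2 + 3 = 2*r + 3 = 3 + 2*r)
(p(P(-12)) + (-3)³) + Z(95) = ((3 + 2*((1/25)*(-12))) + (-3)³) + 95² = ((3 + 2*(-12/25)) - 27) + 9025 = ((3 - 24/25) - 27) + 9025 = (51/25 - 27) + 9025 = -624/25 + 9025 = 225001/25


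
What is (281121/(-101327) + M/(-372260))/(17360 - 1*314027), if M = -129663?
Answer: 30503913553/3730091994198780 ≈ 8.1778e-6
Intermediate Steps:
(281121/(-101327) + M/(-372260))/(17360 - 1*314027) = (281121/(-101327) - 129663/(-372260))/(17360 - 1*314027) = (281121*(-1/101327) - 129663*(-1/372260))/(17360 - 314027) = (-281121/101327 + 129663/372260)/(-296667) = -91511740659/37719989020*(-1/296667) = 30503913553/3730091994198780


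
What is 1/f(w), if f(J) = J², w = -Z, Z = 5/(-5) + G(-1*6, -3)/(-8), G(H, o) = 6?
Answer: 16/49 ≈ 0.32653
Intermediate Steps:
Z = -7/4 (Z = 5/(-5) + 6/(-8) = 5*(-⅕) + 6*(-⅛) = -1 - ¾ = -7/4 ≈ -1.7500)
w = 7/4 (w = -1*(-7/4) = 7/4 ≈ 1.7500)
1/f(w) = 1/((7/4)²) = 1/(49/16) = 16/49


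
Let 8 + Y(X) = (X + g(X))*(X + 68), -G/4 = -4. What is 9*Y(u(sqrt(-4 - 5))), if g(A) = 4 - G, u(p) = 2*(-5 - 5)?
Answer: -13896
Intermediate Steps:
G = 16 (G = -4*(-4) = 16)
u(p) = -20 (u(p) = 2*(-10) = -20)
g(A) = -12 (g(A) = 4 - 1*16 = 4 - 16 = -12)
Y(X) = -8 + (-12 + X)*(68 + X) (Y(X) = -8 + (X - 12)*(X + 68) = -8 + (-12 + X)*(68 + X))
9*Y(u(sqrt(-4 - 5))) = 9*(-824 + (-20)**2 + 56*(-20)) = 9*(-824 + 400 - 1120) = 9*(-1544) = -13896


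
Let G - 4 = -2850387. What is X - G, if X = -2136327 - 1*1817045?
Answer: -1102989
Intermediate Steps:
G = -2850383 (G = 4 - 2850387 = -2850383)
X = -3953372 (X = -2136327 - 1817045 = -3953372)
X - G = -3953372 - 1*(-2850383) = -3953372 + 2850383 = -1102989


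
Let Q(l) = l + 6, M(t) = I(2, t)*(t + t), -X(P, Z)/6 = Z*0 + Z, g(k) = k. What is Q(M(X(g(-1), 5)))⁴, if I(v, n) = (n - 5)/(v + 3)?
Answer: 32933538576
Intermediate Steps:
X(P, Z) = -6*Z (X(P, Z) = -6*(Z*0 + Z) = -6*(0 + Z) = -6*Z)
I(v, n) = (-5 + n)/(3 + v)
M(t) = 2*t*(-1 + t/5) (M(t) = ((-5 + t)/(3 + 2))*(t + t) = ((-5 + t)/5)*(2*t) = (-1 + t/5)*(2*t) = 2*t*(-1 + t/5))
Q(l) = 6 + l
Q(M(X(g(-1), 5)))⁴ = (6 + 2*(-6*5)*(-5 - 6*5)/5)⁴ = (6 + (⅖)*(-30)*(-5 - 30))⁴ = (6 + (⅖)*(-30)*(-35))⁴ = (6 + 420)⁴ = 426⁴ = 32933538576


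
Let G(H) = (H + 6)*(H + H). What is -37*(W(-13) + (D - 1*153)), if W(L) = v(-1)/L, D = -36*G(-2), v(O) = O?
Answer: -203500/13 ≈ -15654.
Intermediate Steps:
G(H) = 2*H*(6 + H) (G(H) = (6 + H)*(2*H) = 2*H*(6 + H))
D = 576 (D = -72*(-2)*(6 - 2) = -72*(-2)*4 = -36*(-16) = 576)
W(L) = -1/L
-37*(W(-13) + (D - 1*153)) = -37*(-1/(-13) + (576 - 1*153)) = -37*(-1*(-1/13) + (576 - 153)) = -37*(1/13 + 423) = -37*5500/13 = -203500/13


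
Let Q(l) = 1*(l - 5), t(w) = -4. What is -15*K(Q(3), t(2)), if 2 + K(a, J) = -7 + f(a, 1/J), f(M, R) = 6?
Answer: 45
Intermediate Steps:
Q(l) = -5 + l (Q(l) = 1*(-5 + l) = -5 + l)
K(a, J) = -3 (K(a, J) = -2 + (-7 + 6) = -2 - 1 = -3)
-15*K(Q(3), t(2)) = -15*(-3) = 45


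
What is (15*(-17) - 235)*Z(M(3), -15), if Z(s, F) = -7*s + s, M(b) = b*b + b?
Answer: 35280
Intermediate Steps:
M(b) = b + b**2 (M(b) = b**2 + b = b + b**2)
Z(s, F) = -6*s
(15*(-17) - 235)*Z(M(3), -15) = (15*(-17) - 235)*(-18*(1 + 3)) = (-255 - 235)*(-18*4) = -(-2940)*12 = -490*(-72) = 35280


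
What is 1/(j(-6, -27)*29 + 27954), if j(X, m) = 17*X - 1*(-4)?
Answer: 1/25112 ≈ 3.9822e-5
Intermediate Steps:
j(X, m) = 4 + 17*X (j(X, m) = 17*X + 4 = 4 + 17*X)
1/(j(-6, -27)*29 + 27954) = 1/((4 + 17*(-6))*29 + 27954) = 1/((4 - 102)*29 + 27954) = 1/(-98*29 + 27954) = 1/(-2842 + 27954) = 1/25112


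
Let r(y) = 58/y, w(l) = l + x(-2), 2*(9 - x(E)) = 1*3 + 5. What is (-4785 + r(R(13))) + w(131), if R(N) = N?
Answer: -60379/13 ≈ -4644.5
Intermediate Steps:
x(E) = 5 (x(E) = 9 - (1*3 + 5)/2 = 9 - (3 + 5)/2 = 9 - ½*8 = 9 - 4 = 5)
w(l) = 5 + l (w(l) = l + 5 = 5 + l)
(-4785 + r(R(13))) + w(131) = (-4785 + 58/13) + (5 + 131) = (-4785 + 58*(1/13)) + 136 = (-4785 + 58/13) + 136 = -62147/13 + 136 = -60379/13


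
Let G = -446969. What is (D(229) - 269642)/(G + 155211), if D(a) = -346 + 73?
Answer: 269915/291758 ≈ 0.92513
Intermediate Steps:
D(a) = -273
(D(229) - 269642)/(G + 155211) = (-273 - 269642)/(-446969 + 155211) = -269915/(-291758) = -269915*(-1/291758) = 269915/291758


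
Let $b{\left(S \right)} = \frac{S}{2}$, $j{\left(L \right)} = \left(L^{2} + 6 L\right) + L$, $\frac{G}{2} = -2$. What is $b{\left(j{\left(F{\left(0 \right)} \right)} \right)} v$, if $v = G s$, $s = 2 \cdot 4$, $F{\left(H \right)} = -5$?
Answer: $160$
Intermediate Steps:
$s = 8$
$G = -4$ ($G = 2 \left(-2\right) = -4$)
$j{\left(L \right)} = L^{2} + 7 L$
$v = -32$ ($v = \left(-4\right) 8 = -32$)
$b{\left(S \right)} = \frac{S}{2}$ ($b{\left(S \right)} = S \frac{1}{2} = \frac{S}{2}$)
$b{\left(j{\left(F{\left(0 \right)} \right)} \right)} v = \frac{\left(-5\right) \left(7 - 5\right)}{2} \left(-32\right) = \frac{\left(-5\right) 2}{2} \left(-32\right) = \frac{1}{2} \left(-10\right) \left(-32\right) = \left(-5\right) \left(-32\right) = 160$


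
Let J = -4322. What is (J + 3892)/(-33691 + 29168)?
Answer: 430/4523 ≈ 0.095070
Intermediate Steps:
(J + 3892)/(-33691 + 29168) = (-4322 + 3892)/(-33691 + 29168) = -430/(-4523) = -430*(-1/4523) = 430/4523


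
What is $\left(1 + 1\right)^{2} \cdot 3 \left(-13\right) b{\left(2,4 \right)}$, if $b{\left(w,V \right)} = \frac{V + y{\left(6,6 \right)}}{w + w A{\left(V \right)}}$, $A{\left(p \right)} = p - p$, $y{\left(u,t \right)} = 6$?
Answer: $-780$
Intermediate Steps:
$A{\left(p \right)} = 0$
$b{\left(w,V \right)} = \frac{6 + V}{w}$ ($b{\left(w,V \right)} = \frac{V + 6}{w + w 0} = \frac{6 + V}{w + 0} = \frac{6 + V}{w}$)
$\left(1 + 1\right)^{2} \cdot 3 \left(-13\right) b{\left(2,4 \right)} = \left(1 + 1\right)^{2} \cdot 3 \left(-13\right) \frac{6 + 4}{2} = 2^{2} \cdot 3 \left(-13\right) \frac{1}{2} \cdot 10 = 4 \cdot 3 \left(-13\right) 5 = 12 \left(-13\right) 5 = \left(-156\right) 5 = -780$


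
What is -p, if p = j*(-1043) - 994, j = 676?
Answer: 706062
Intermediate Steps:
p = -706062 (p = 676*(-1043) - 994 = -705068 - 994 = -706062)
-p = -1*(-706062) = 706062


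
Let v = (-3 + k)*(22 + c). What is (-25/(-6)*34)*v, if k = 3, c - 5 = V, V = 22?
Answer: 0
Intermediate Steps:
c = 27 (c = 5 + 22 = 27)
v = 0 (v = (-3 + 3)*(22 + 27) = 0*49 = 0)
(-25/(-6)*34)*v = (-25/(-6)*34)*0 = (-25*(-⅙)*34)*0 = ((25/6)*34)*0 = (425/3)*0 = 0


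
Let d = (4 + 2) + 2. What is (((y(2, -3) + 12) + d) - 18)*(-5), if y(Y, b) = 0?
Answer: -10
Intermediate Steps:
d = 8 (d = 6 + 2 = 8)
(((y(2, -3) + 12) + d) - 18)*(-5) = (((0 + 12) + 8) - 18)*(-5) = ((12 + 8) - 18)*(-5) = (20 - 18)*(-5) = 2*(-5) = -10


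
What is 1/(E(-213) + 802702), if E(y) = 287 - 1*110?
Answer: 1/802879 ≈ 1.2455e-6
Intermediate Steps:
E(y) = 177 (E(y) = 287 - 110 = 177)
1/(E(-213) + 802702) = 1/(177 + 802702) = 1/802879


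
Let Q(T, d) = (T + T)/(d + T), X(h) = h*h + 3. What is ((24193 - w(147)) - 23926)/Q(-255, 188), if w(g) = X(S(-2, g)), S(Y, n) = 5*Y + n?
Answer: -247967/102 ≈ -2431.0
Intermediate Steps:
S(Y, n) = n + 5*Y
X(h) = 3 + h**2 (X(h) = h**2 + 3 = 3 + h**2)
w(g) = 3 + (-10 + g)**2 (w(g) = 3 + (g + 5*(-2))**2 = 3 + (g - 10)**2 = 3 + (-10 + g)**2)
Q(T, d) = 2*T/(T + d) (Q(T, d) = (2*T)/(T + d) = 2*T/(T + d))
((24193 - w(147)) - 23926)/Q(-255, 188) = ((24193 - (3 + (-10 + 147)**2)) - 23926)/((2*(-255)/(-255 + 188))) = ((24193 - (3 + 137**2)) - 23926)/((2*(-255)/(-67))) = ((24193 - (3 + 18769)) - 23926)/((2*(-255)*(-1/67))) = ((24193 - 1*18772) - 23926)/(510/67) = ((24193 - 18772) - 23926)*(67/510) = (5421 - 23926)*(67/510) = -18505*67/510 = -247967/102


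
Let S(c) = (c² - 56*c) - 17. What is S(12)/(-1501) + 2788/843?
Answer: 4644223/1265343 ≈ 3.6703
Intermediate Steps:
S(c) = -17 + c² - 56*c
S(12)/(-1501) + 2788/843 = (-17 + 12² - 56*12)/(-1501) + 2788/843 = (-17 + 144 - 672)*(-1/1501) + 2788*(1/843) = -545*(-1/1501) + 2788/843 = 545/1501 + 2788/843 = 4644223/1265343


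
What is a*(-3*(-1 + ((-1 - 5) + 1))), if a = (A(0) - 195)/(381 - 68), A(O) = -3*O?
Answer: -3510/313 ≈ -11.214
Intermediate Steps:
a = -195/313 (a = (-3*0 - 195)/(381 - 68) = (0 - 195)/313 = -195*1/313 = -195/313 ≈ -0.62300)
a*(-3*(-1 + ((-1 - 5) + 1))) = -(-585)*(-1 + ((-1 - 5) + 1))/313 = -(-585)*(-1 + (-6 + 1))/313 = -(-585)*(-1 - 5)/313 = -(-585)*(-6)/313 = -195/313*18 = -3510/313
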